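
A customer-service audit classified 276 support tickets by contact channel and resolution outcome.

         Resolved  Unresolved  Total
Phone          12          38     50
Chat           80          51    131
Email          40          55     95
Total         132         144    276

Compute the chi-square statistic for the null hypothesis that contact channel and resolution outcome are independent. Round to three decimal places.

21.828

Grand total N = 276.
Expected counts (row total × column total / N):
  Phone, Resolved: 50×132/276 = 23.9130
  Phone, Unresolved: 50×144/276 = 26.0870
  Chat, Resolved: 131×132/276 = 62.6522
  Chat, Unresolved: 131×144/276 = 68.3478
  Email, Resolved: 95×132/276 = 45.4348
  Email, Unresolved: 95×144/276 = 49.5652
Contributions (O − E)²/E:
  (12 − 23.9130)²/23.9130 = 5.9348
  (38 − 26.0870)²/26.0870 = 5.4402
  (80 − 62.6522)²/62.6522 = 4.8034
  (51 − 68.3478)²/68.3478 = 4.4032
  (40 − 45.4348)²/45.4348 = 0.6501
  (55 − 49.5652)²/49.5652 = 0.5959
χ² = 5.9348 + 5.4402 + 4.8034 + 4.4032 + 0.6501 + 0.5959 = 21.828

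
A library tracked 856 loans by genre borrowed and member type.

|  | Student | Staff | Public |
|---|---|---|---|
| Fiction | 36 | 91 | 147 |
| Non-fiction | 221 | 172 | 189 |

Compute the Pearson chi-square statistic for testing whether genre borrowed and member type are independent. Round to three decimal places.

60.360

Row totals: 274, 582. Column totals: 257, 263, 336. Grand total N = 856.
Expected counts (row total × column total / N):
  Fiction, Student: 274×257/856 = 82.2640
  Fiction, Staff: 274×263/856 = 84.1846
  Fiction, Public: 274×336/856 = 107.5514
  Non-fiction, Student: 582×257/856 = 174.7360
  Non-fiction, Staff: 582×263/856 = 178.8154
  Non-fiction, Public: 582×336/856 = 228.4486
Contributions (O − E)²/E:
  (36 − 82.2640)²/82.2640 = 26.0182
  (91 − 84.1846)²/84.1846 = 0.5518
  (147 − 107.5514)²/107.5514 = 14.4693
  (221 − 174.7360)²/174.7360 = 12.2491
  (172 − 178.8154)²/178.8154 = 0.2598
  (189 − 228.4486)²/228.4486 = 6.8120
χ² = 26.0182 + 0.5518 + 14.4693 + 12.2491 + 0.2598 + 6.8120 = 60.360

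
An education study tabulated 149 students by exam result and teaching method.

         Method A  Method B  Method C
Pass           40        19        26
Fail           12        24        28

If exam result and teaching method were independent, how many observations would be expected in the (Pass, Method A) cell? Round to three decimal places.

29.664

Row total (Pass) = 85; column total (Method A) = 52; grand total N = 149.
Expected count = (row total × column total) / N = 85 × 52 / 149 = 29.664.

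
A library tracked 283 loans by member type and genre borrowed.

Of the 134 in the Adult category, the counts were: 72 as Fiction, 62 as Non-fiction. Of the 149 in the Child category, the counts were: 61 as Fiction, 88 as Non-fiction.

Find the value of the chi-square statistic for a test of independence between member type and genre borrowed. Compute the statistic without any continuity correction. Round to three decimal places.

4.634

Row totals: 134, 149. Column totals: 133, 150. Grand total N = 283.
Expected counts (row total × column total / N):
  Adult, Fiction: 134×133/283 = 62.9753
  Adult, Non-fiction: 134×150/283 = 71.0247
  Child, Fiction: 149×133/283 = 70.0247
  Child, Non-fiction: 149×150/283 = 78.9753
Contributions (O − E)²/E:
  (72 − 62.9753)²/62.9753 = 1.2933
  (62 − 71.0247)²/71.0247 = 1.1467
  (61 − 70.0247)²/70.0247 = 1.1631
  (88 − 78.9753)²/78.9753 = 1.0313
χ² = 1.2933 + 1.1467 + 1.1631 + 1.0313 = 4.634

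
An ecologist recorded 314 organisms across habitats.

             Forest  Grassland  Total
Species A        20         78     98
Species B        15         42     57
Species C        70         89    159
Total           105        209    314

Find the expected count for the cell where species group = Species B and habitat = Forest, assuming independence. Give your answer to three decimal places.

Row total (Species B) = 57; column total (Forest) = 105; grand total N = 314.
Expected count = (row total × column total) / N = 57 × 105 / 314 = 19.061.

19.061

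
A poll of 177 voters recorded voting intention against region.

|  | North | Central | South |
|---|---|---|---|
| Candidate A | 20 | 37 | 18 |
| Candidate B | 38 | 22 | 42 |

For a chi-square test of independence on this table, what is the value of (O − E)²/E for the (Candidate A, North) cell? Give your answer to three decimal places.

Row total (Candidate A) = 75; column total (North) = 58; N = 177.
Expected count E = 75 × 58 / 177 = 24.5763.
Contribution = (O − E)²/E = (20 − 24.5763)² / 24.5763 = 0.852.

0.852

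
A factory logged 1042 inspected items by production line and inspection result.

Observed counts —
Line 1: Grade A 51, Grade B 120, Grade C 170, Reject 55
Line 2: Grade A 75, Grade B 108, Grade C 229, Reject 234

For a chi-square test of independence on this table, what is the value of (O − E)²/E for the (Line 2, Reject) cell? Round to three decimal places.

16.780

Row total (Line 2) = 646; column total (Reject) = 289; N = 1042.
Expected count E = 646 × 289 / 1042 = 179.1689.
Contribution = (O − E)²/E = (234 − 179.1689)² / 179.1689 = 16.780.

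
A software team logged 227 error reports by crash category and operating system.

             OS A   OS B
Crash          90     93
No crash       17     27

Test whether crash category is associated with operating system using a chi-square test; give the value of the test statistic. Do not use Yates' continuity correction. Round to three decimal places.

1.583

Row totals: 183, 44. Column totals: 107, 120. Grand total N = 227.
Expected counts (row total × column total / N):
  Crash, OS A: 183×107/227 = 86.2599
  Crash, OS B: 183×120/227 = 96.7401
  No crash, OS A: 44×107/227 = 20.7401
  No crash, OS B: 44×120/227 = 23.2599
Contributions (O − E)²/E:
  (90 − 86.2599)²/86.2599 = 0.1622
  (93 − 96.7401)²/96.7401 = 0.1446
  (17 − 20.7401)²/20.7401 = 0.6745
  (27 − 23.2599)²/23.2599 = 0.6014
χ² = 0.1622 + 0.1446 + 0.6745 + 0.6014 = 1.583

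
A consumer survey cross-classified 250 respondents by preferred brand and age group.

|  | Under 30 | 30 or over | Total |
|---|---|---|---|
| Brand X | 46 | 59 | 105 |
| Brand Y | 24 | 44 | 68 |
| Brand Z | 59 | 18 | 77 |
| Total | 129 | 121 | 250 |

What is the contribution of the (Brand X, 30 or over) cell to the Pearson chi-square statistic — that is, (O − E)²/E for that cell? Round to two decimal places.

Row total (Brand X) = 105; column total (30 or over) = 121; N = 250.
Expected count E = 105 × 121 / 250 = 50.820.
Contribution = (O − E)²/E = (59 − 50.820)² / 50.820 = 1.32.

1.32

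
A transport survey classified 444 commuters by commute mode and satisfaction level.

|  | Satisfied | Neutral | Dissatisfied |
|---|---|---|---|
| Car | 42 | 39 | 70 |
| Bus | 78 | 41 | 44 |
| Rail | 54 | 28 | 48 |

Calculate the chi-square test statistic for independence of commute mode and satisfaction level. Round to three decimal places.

16.956

Row totals: 151, 163, 130. Column totals: 174, 108, 162. Grand total N = 444.
Expected counts (row total × column total / N):
  Car, Satisfied: 151×174/444 = 59.1757
  Car, Neutral: 151×108/444 = 36.7297
  Car, Dissatisfied: 151×162/444 = 55.0946
  Bus, Satisfied: 163×174/444 = 63.8784
  Bus, Neutral: 163×108/444 = 39.6486
  Bus, Dissatisfied: 163×162/444 = 59.4730
  Rail, Satisfied: 130×174/444 = 50.9459
  Rail, Neutral: 130×108/444 = 31.6216
  Rail, Dissatisfied: 130×162/444 = 47.4324
Contributions (O − E)²/E:
  (42 − 59.1757)²/59.1757 = 4.9852
  (39 − 36.7297)²/36.7297 = 0.1403
  (70 − 55.0946)²/55.0946 = 4.0325
  (78 − 63.8784)²/63.8784 = 3.1219
  (41 − 39.6486)²/39.6486 = 0.0461
  (44 − 59.4730)²/59.4730 = 4.0256
  (54 − 50.9459)²/50.9459 = 0.1831
  (28 − 31.6216)²/31.6216 = 0.4148
  (48 − 47.4324)²/47.4324 = 0.0068
χ² = 4.9852 + 0.1403 + 4.0325 + 3.1219 + 0.0461 + 4.0256 + 0.1831 + 0.4148 + 0.0068 = 16.956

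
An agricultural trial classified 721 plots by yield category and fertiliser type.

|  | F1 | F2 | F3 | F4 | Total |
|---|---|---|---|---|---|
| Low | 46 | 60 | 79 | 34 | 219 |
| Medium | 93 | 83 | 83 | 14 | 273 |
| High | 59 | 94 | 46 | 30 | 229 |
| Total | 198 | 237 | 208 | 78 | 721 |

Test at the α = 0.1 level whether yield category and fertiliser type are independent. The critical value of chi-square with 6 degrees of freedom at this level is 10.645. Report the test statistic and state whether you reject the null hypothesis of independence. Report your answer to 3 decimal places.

39.103; reject H₀

Grand total N = 721.
Expected counts (row total × column total / N):
  Low, F1: 219×198/721 = 60.1415
  Low, F2: 219×237/721 = 71.9875
  Low, F3: 219×208/721 = 63.1789
  Low, F4: 219×78/721 = 23.6921
  Medium, F1: 273×198/721 = 74.9709
  Medium, F2: 273×237/721 = 89.7379
  Medium, F3: 273×208/721 = 78.7573
  Medium, F4: 273×78/721 = 29.5340
  High, F1: 229×198/721 = 62.8877
  High, F2: 229×237/721 = 75.2746
  High, F3: 229×208/721 = 66.0638
  High, F4: 229×78/721 = 24.7739
Contributions (O − E)²/E:
  (46 − 60.1415)²/60.1415 = 3.3252
  (60 − 71.9875)²/71.9875 = 1.9962
  (79 − 63.1789)²/63.1789 = 3.9619
  (34 − 23.6921)²/23.6921 = 4.4847
  (93 − 74.9709)²/74.9709 = 4.3357
  (83 − 89.7379)²/89.7379 = 0.5059
  (83 − 78.7573)²/78.7573 = 0.2286
  (14 − 29.5340)²/29.5340 = 8.1704
  (59 − 62.8877)²/62.8877 = 0.2403
  (94 − 75.2746)²/75.2746 = 4.6582
  (46 − 66.0638)²/66.0638 = 6.0934
  (30 − 24.7739)²/24.7739 = 1.1025
χ² = 3.3252 + 1.9962 + 3.9619 + 4.4847 + 4.3357 + 0.5059 + 0.2286 + 8.1704 + 0.2403 + 4.6582 + 6.0934 + 1.1025 = 39.103
df = (3−1)(4−1) = 6. Since 39.103 > 10.645, reject the null hypothesis of independence at α = 0.1.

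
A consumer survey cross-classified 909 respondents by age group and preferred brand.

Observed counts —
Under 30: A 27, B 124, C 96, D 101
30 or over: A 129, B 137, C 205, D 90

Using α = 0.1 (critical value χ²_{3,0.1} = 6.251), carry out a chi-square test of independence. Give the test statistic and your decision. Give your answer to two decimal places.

Row totals: 348, 561. Column totals: 156, 261, 301, 191. Grand total N = 909.
Expected counts (row total × column total / N):
  Under 30, A: 348×156/909 = 59.723
  Under 30, B: 348×261/909 = 99.921
  Under 30, C: 348×301/909 = 115.234
  Under 30, D: 348×191/909 = 73.122
  30 or over, A: 561×156/909 = 96.277
  30 or over, B: 561×261/909 = 161.079
  30 or over, C: 561×301/909 = 185.766
  30 or over, D: 561×191/909 = 117.878
Contributions (O − E)²/E:
  (27 − 59.723)²/59.723 = 17.9294
  (124 − 99.921)²/99.921 = 5.8026
  (96 − 115.234)²/115.234 = 3.2104
  (101 − 73.122)²/73.122 = 10.6286
  (129 − 96.277)²/96.277 = 11.1220
  (137 − 161.079)²/161.079 = 3.5995
  (205 − 185.766)²/185.766 = 1.9915
  (90 − 117.878)²/117.878 = 6.5931
χ² = 17.9294 + 5.8026 + 3.2104 + 10.6286 + 11.1220 + 3.5995 + 1.9915 + 6.5931 = 60.88
df = (2−1)(4−1) = 3. Since 60.88 > 6.251, reject the null hypothesis of independence at α = 0.1.

60.88; reject H₀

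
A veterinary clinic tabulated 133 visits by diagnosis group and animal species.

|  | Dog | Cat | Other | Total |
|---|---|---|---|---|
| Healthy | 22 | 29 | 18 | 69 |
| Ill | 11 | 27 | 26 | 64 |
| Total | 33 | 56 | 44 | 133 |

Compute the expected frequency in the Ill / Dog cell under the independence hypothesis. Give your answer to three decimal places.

Row total (Ill) = 64; column total (Dog) = 33; grand total N = 133.
Expected count = (row total × column total) / N = 64 × 33 / 133 = 15.880.

15.880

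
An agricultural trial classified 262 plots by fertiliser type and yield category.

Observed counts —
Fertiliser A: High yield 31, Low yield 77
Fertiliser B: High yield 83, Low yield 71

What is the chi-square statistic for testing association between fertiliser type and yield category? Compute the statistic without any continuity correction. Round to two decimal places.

Row totals: 108, 154. Column totals: 114, 148. Grand total N = 262.
Expected counts (row total × column total / N):
  Fertiliser A, High yield: 108×114/262 = 46.992
  Fertiliser A, Low yield: 108×148/262 = 61.008
  Fertiliser B, High yield: 154×114/262 = 67.008
  Fertiliser B, Low yield: 154×148/262 = 86.992
Contributions (O − E)²/E:
  (31 − 46.992)²/46.992 = 5.4423
  (77 − 61.008)²/61.008 = 4.1920
  (83 − 67.008)²/67.008 = 3.8166
  (71 − 86.992)²/86.992 = 2.9399
χ² = 5.4423 + 4.1920 + 3.8166 + 2.9399 = 16.39

16.39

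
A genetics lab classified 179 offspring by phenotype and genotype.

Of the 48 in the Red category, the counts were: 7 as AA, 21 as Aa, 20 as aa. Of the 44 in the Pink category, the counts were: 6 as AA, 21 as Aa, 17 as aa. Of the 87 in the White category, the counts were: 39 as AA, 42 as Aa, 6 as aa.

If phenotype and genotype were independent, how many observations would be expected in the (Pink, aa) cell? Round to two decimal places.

10.57

Row total (Pink) = 44; column total (aa) = 43; grand total N = 179.
Expected count = (row total × column total) / N = 44 × 43 / 179 = 10.57.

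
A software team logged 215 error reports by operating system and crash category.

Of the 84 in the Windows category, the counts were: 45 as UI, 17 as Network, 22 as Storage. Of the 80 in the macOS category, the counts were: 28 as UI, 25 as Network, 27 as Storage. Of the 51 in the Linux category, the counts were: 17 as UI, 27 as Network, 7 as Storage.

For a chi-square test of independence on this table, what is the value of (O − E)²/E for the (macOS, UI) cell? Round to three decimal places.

0.899

Row total (macOS) = 80; column total (UI) = 90; N = 215.
Expected count E = 80 × 90 / 215 = 33.4884.
Contribution = (O − E)²/E = (28 − 33.4884)² / 33.4884 = 0.899.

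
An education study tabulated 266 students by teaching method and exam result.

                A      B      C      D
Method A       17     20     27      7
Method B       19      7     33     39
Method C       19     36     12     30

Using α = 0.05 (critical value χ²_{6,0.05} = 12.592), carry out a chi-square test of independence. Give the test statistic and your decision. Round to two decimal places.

Row totals: 71, 98, 97. Column totals: 55, 63, 72, 76. Grand total N = 266.
Expected counts (row total × column total / N):
  Method A, A: 71×55/266 = 14.680
  Method A, B: 71×63/266 = 16.816
  Method A, C: 71×72/266 = 19.218
  Method A, D: 71×76/266 = 20.286
  Method B, A: 98×55/266 = 20.263
  Method B, B: 98×63/266 = 23.211
  Method B, C: 98×72/266 = 26.526
  Method B, D: 98×76/266 = 28.000
  Method C, A: 97×55/266 = 20.056
  Method C, B: 97×63/266 = 22.974
  Method C, C: 97×72/266 = 26.256
  Method C, D: 97×76/266 = 27.714
Contributions (O − E)²/E:
  (17 − 14.680)²/14.680 = 0.3666
  (20 − 16.816)²/16.816 = 0.6029
  (27 − 19.218)²/19.218 = 3.1512
  (7 − 20.286)²/20.286 = 8.7015
  (19 − 20.263)²/20.263 = 0.0787
  (7 − 23.211)²/23.211 = 11.3221
  (33 − 26.526)²/26.526 = 1.5801
  (39 − 28.000)²/28.000 = 4.3214
  (19 − 20.056)²/20.056 = 0.0556
  (36 − 22.974)²/22.974 = 7.3856
  (12 − 26.256)²/26.256 = 7.7405
  (30 − 27.714)²/27.714 = 0.1886
χ² = 0.3666 + 0.6029 + 3.1512 + 8.7015 + 0.0787 + 11.3221 + 1.5801 + 4.3214 + 0.0556 + 7.3856 + 7.7405 + 0.1886 = 45.49
df = (3−1)(4−1) = 6. Since 45.49 > 12.592, reject the null hypothesis of independence at α = 0.05.

45.49; reject H₀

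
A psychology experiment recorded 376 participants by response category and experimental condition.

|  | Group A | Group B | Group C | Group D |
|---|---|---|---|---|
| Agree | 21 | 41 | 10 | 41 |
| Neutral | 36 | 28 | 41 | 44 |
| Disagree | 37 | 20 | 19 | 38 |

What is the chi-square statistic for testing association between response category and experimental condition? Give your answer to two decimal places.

Row totals: 113, 149, 114. Column totals: 94, 89, 70, 123. Grand total N = 376.
Expected counts (row total × column total / N):
  Agree, Group A: 113×94/376 = 28.2500
  Agree, Group B: 113×89/376 = 26.7473
  Agree, Group C: 113×70/376 = 21.0372
  Agree, Group D: 113×123/376 = 36.9654
  Neutral, Group A: 149×94/376 = 37.2500
  Neutral, Group B: 149×89/376 = 35.2686
  Neutral, Group C: 149×70/376 = 27.7394
  Neutral, Group D: 149×123/376 = 48.7420
  Disagree, Group A: 114×94/376 = 28.5000
  Disagree, Group B: 114×89/376 = 26.9840
  Disagree, Group C: 114×70/376 = 21.2234
  Disagree, Group D: 114×123/376 = 37.2926
Contributions (O − E)²/E:
  (21 − 28.2500)²/28.2500 = 1.8606
  (41 − 26.7473)²/26.7473 = 7.5948
  (10 − 21.0372)²/21.0372 = 5.7907
  (41 − 36.9654)²/36.9654 = 0.4404
  (36 − 37.2500)²/37.2500 = 0.0419
  (28 − 35.2686)²/35.2686 = 1.4980
  (41 − 27.7394)²/27.7394 = 6.3391
  (44 − 48.7420)²/48.7420 = 0.4613
  (37 − 28.5000)²/28.5000 = 2.5351
  (20 − 26.9840)²/26.9840 = 1.8076
  (19 − 21.2234)²/21.2234 = 0.2329
  (38 − 37.2926)²/37.2926 = 0.0134
χ² = 1.8606 + 7.5948 + 5.7907 + 0.4404 + 0.0419 + 1.4980 + 6.3391 + 0.4613 + 2.5351 + 1.8076 + 0.2329 + 0.0134 = 28.62

28.62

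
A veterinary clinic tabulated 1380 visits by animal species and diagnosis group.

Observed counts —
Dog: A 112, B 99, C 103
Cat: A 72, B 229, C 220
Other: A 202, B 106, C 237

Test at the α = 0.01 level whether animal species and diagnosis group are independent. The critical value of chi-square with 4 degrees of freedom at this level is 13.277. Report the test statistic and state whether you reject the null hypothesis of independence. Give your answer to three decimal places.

117.086; reject H₀

Row totals: 314, 521, 545. Column totals: 386, 434, 560. Grand total N = 1380.
Expected counts (row total × column total / N):
  Dog, A: 314×386/1380 = 87.8290
  Dog, B: 314×434/1380 = 98.7507
  Dog, C: 314×560/1380 = 127.4203
  Cat, A: 521×386/1380 = 145.7290
  Cat, B: 521×434/1380 = 163.8507
  Cat, C: 521×560/1380 = 211.4203
  Other, A: 545×386/1380 = 152.4420
  Other, B: 545×434/1380 = 171.3986
  Other, C: 545×560/1380 = 221.1594
Contributions (O − E)²/E:
  (112 − 87.8290)²/87.8290 = 6.6520
  (99 − 98.7507)²/98.7507 = 0.0006
  (103 − 127.4203)²/127.4203 = 4.6802
  (72 − 145.7290)²/145.7290 = 37.3019
  (229 − 163.8507)²/163.8507 = 25.9043
  (220 − 211.4203)²/211.4203 = 0.3482
  (202 − 152.4420)²/152.4420 = 16.1110
  (106 − 171.3986)²/171.3986 = 24.9534
  (237 − 221.1594)²/221.1594 = 1.1346
χ² = 6.6520 + 0.0006 + 4.6802 + 37.3019 + 25.9043 + 0.3482 + 16.1110 + 24.9534 + 1.1346 = 117.086
df = (3−1)(3−1) = 4. Since 117.086 > 13.277, reject the null hypothesis of independence at α = 0.01.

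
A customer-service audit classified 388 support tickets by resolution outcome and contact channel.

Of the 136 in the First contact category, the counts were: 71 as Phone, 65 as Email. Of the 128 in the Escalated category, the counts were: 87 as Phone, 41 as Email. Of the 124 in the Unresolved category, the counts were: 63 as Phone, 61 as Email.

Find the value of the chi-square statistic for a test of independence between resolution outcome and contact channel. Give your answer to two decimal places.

9.50

Row totals: 136, 128, 124. Column totals: 221, 167. Grand total N = 388.
Expected counts (row total × column total / N):
  First contact, Phone: 136×221/388 = 77.4639
  First contact, Email: 136×167/388 = 58.5361
  Escalated, Phone: 128×221/388 = 72.9072
  Escalated, Email: 128×167/388 = 55.0928
  Unresolved, Phone: 124×221/388 = 70.6289
  Unresolved, Email: 124×167/388 = 53.3711
Contributions (O − E)²/E:
  (71 − 77.4639)²/77.4639 = 0.5394
  (65 − 58.5361)²/58.5361 = 0.7138
  (87 − 72.9072)²/72.9072 = 2.7241
  (41 − 55.0928)²/55.0928 = 3.6050
  (63 − 70.6289)²/70.6289 = 0.8240
  (61 − 53.3711)²/53.3711 = 1.0905
χ² = 0.5394 + 0.7138 + 2.7241 + 3.6050 + 0.8240 + 1.0905 = 9.50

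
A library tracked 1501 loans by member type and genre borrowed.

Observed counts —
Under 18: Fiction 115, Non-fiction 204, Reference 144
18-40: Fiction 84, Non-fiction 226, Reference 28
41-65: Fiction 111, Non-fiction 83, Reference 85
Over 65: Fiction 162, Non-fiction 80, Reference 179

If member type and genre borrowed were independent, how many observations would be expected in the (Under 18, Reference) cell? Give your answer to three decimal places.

134.489

Row total (Under 18) = 463; column total (Reference) = 436; grand total N = 1501.
Expected count = (row total × column total) / N = 463 × 436 / 1501 = 134.489.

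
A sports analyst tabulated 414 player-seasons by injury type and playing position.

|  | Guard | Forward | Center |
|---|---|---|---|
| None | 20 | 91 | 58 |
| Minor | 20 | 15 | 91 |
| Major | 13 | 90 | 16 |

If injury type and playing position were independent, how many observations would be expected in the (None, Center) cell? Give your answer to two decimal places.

67.36

Row total (None) = 169; column total (Center) = 165; grand total N = 414.
Expected count = (row total × column total) / N = 169 × 165 / 414 = 67.36.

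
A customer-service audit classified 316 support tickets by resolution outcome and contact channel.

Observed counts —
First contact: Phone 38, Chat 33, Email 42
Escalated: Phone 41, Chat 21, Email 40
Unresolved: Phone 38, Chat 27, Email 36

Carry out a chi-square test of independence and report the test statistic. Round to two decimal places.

2.44

Row totals: 113, 102, 101. Column totals: 117, 81, 118. Grand total N = 316.
Expected counts (row total × column total / N):
  First contact, Phone: 113×117/316 = 41.839
  First contact, Chat: 113×81/316 = 28.965
  First contact, Email: 113×118/316 = 42.196
  Escalated, Phone: 102×117/316 = 37.766
  Escalated, Chat: 102×81/316 = 26.146
  Escalated, Email: 102×118/316 = 38.089
  Unresolved, Phone: 101×117/316 = 37.396
  Unresolved, Chat: 101×81/316 = 25.889
  Unresolved, Email: 101×118/316 = 37.715
Contributions (O − E)²/E:
  (38 − 41.839)²/41.839 = 0.3523
  (33 − 28.965)²/28.965 = 0.5621
  (42 − 42.196)²/42.196 = 0.0009
  (41 − 37.766)²/37.766 = 0.2769
  (21 − 26.146)²/26.146 = 1.0128
  (40 − 38.089)²/38.089 = 0.0959
  (38 − 37.396)²/37.396 = 0.0098
  (27 − 25.889)²/25.889 = 0.0477
  (36 − 37.715)²/37.715 = 0.0780
χ² = 0.3523 + 0.5621 + 0.0009 + 0.2769 + 1.0128 + 0.0959 + 0.0098 + 0.0477 + 0.0780 = 2.44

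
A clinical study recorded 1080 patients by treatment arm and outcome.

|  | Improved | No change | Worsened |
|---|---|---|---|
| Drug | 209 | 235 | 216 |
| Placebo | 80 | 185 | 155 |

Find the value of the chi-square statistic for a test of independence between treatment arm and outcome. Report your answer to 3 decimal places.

21.281

Row totals: 660, 420. Column totals: 289, 420, 371. Grand total N = 1080.
Expected counts (row total × column total / N):
  Drug, Improved: 660×289/1080 = 176.6111
  Drug, No change: 660×420/1080 = 256.6667
  Drug, Worsened: 660×371/1080 = 226.7222
  Placebo, Improved: 420×289/1080 = 112.3889
  Placebo, No change: 420×420/1080 = 163.3333
  Placebo, Worsened: 420×371/1080 = 144.2778
Contributions (O − E)²/E:
  (209 − 176.6111)²/176.6111 = 5.9398
  (235 − 256.6667)²/256.6667 = 1.8290
  (216 − 226.7222)²/226.7222 = 0.5071
  (80 − 112.3889)²/112.3889 = 9.3340
  (185 − 163.3333)²/163.3333 = 2.8742
  (155 − 144.2778)²/144.2778 = 0.7968
χ² = 5.9398 + 1.8290 + 0.5071 + 9.3340 + 2.8742 + 0.7968 = 21.281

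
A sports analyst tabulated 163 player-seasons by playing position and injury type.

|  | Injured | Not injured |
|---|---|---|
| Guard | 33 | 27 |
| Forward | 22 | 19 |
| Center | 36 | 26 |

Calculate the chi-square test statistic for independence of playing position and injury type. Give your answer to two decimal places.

0.22

Row totals: 60, 41, 62. Column totals: 91, 72. Grand total N = 163.
Expected counts (row total × column total / N):
  Guard, Injured: 60×91/163 = 33.497
  Guard, Not injured: 60×72/163 = 26.503
  Forward, Injured: 41×91/163 = 22.890
  Forward, Not injured: 41×72/163 = 18.110
  Center, Injured: 62×91/163 = 34.613
  Center, Not injured: 62×72/163 = 27.387
Contributions (O − E)²/E:
  (33 − 33.497)²/33.497 = 0.0074
  (27 − 26.503)²/26.503 = 0.0093
  (22 − 22.890)²/22.890 = 0.0346
  (19 − 18.110)²/18.110 = 0.0437
  (36 − 34.613)²/34.613 = 0.0556
  (26 − 27.387)²/27.387 = 0.0702
χ² = 0.0074 + 0.0093 + 0.0346 + 0.0437 + 0.0556 + 0.0702 = 0.22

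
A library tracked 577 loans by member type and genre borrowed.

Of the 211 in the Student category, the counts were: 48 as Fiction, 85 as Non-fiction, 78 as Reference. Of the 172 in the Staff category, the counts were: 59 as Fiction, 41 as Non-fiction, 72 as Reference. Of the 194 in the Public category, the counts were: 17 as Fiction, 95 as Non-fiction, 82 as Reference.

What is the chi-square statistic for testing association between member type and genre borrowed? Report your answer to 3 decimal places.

44.165

Row totals: 211, 172, 194. Column totals: 124, 221, 232. Grand total N = 577.
Expected counts (row total × column total / N):
  Student, Fiction: 211×124/577 = 45.3449
  Student, Non-fiction: 211×221/577 = 80.8163
  Student, Reference: 211×232/577 = 84.8388
  Staff, Fiction: 172×124/577 = 36.9636
  Staff, Non-fiction: 172×221/577 = 65.8787
  Staff, Reference: 172×232/577 = 69.1577
  Public, Fiction: 194×124/577 = 41.6915
  Public, Non-fiction: 194×221/577 = 74.3050
  Public, Reference: 194×232/577 = 78.0035
Contributions (O − E)²/E:
  (48 − 45.3449)²/45.3449 = 0.1555
  (85 − 80.8163)²/80.8163 = 0.2166
  (78 − 84.8388)²/84.8388 = 0.5513
  (59 − 36.9636)²/36.9636 = 13.1373
  (41 − 65.8787)²/65.8787 = 9.3953
  (72 − 69.1577)²/69.1577 = 0.1168
  (17 − 41.6915)²/41.6915 = 14.6234
  (95 − 74.3050)²/74.3050 = 5.7639
  (82 − 78.0035)²/78.0035 = 0.2048
χ² = 0.1555 + 0.2166 + 0.5513 + 13.1373 + 9.3953 + 0.1168 + 14.6234 + 5.7639 + 0.2048 = 44.165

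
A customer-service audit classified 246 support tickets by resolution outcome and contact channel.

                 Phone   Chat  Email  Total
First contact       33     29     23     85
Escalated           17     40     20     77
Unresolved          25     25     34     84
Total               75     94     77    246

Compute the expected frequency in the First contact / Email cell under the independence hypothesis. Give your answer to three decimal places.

Row total (First contact) = 85; column total (Email) = 77; grand total N = 246.
Expected count = (row total × column total) / N = 85 × 77 / 246 = 26.606.

26.606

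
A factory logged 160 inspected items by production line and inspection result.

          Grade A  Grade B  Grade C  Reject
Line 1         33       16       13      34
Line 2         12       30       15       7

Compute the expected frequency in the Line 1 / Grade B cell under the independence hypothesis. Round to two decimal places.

Row total (Line 1) = 96; column total (Grade B) = 46; grand total N = 160.
Expected count = (row total × column total) / N = 96 × 46 / 160 = 27.60.

27.60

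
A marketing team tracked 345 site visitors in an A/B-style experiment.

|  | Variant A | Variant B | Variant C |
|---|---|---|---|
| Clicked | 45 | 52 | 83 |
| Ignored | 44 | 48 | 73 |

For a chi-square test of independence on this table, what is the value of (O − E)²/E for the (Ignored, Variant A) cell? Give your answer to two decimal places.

Row total (Ignored) = 165; column total (Variant A) = 89; N = 345.
Expected count E = 165 × 89 / 345 = 42.565.
Contribution = (O − E)²/E = (44 − 42.565)² / 42.565 = 0.05.

0.05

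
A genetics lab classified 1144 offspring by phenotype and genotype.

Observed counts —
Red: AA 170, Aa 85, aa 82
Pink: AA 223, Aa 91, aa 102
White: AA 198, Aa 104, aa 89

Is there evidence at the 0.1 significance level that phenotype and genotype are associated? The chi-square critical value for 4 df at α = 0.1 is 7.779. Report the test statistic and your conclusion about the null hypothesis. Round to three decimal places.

Row totals: 337, 416, 391. Column totals: 591, 280, 273. Grand total N = 1144.
Expected counts (row total × column total / N):
  Red, AA: 337×591/1144 = 174.0970
  Red, Aa: 337×280/1144 = 82.4825
  Red, aa: 337×273/1144 = 80.4205
  Pink, AA: 416×591/1144 = 214.9091
  Pink, Aa: 416×280/1144 = 101.8182
  Pink, aa: 416×273/1144 = 99.2727
  White, AA: 391×591/1144 = 201.9939
  White, Aa: 391×280/1144 = 95.6993
  White, aa: 391×273/1144 = 93.3068
Contributions (O − E)²/E:
  (170 − 174.0970)²/174.0970 = 0.0964
  (85 − 82.4825)²/82.4825 = 0.0768
  (82 − 80.4205)²/80.4205 = 0.0310
  (223 − 214.9091)²/214.9091 = 0.3046
  (91 − 101.8182)²/101.8182 = 1.1494
  (102 − 99.2727)²/99.2727 = 0.0749
  (198 − 201.9939)²/201.9939 = 0.0790
  (104 − 95.6993)²/95.6993 = 0.7200
  (89 − 93.3068)²/93.3068 = 0.1988
χ² = 0.0964 + 0.0768 + 0.0310 + 0.3046 + 1.1494 + 0.0749 + 0.0790 + 0.7200 + 0.1988 = 2.731
df = (3−1)(3−1) = 4. Since 2.731 < 7.779, fail to reject the null hypothesis of independence at α = 0.1.

2.731; fail to reject H₀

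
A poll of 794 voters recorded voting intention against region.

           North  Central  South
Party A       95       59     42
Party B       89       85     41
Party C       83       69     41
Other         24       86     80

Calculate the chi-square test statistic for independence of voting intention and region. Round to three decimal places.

Row totals: 196, 215, 193, 190. Column totals: 291, 299, 204. Grand total N = 794.
Expected counts (row total × column total / N):
  Party A, North: 196×291/794 = 71.83375
  Party A, Central: 196×299/794 = 73.80856
  Party A, South: 196×204/794 = 50.35768
  Party B, North: 215×291/794 = 78.79723
  Party B, Central: 215×299/794 = 80.96348
  Party B, South: 215×204/794 = 55.23929
  Party C, North: 193×291/794 = 70.73426
  Party C, Central: 193×299/794 = 72.67884
  Party C, South: 193×204/794 = 49.58690
  Other, North: 190×291/794 = 69.63476
  Other, Central: 190×299/794 = 71.54912
  Other, South: 190×204/794 = 48.81612
Contributions (O − E)²/E:
  (95 − 71.83375)²/71.83375 = 7.4711
  (59 − 73.80856)²/73.80856 = 2.9711
  (42 − 50.35768)²/50.35768 = 1.3871
  (89 − 78.79723)²/78.79723 = 1.3211
  (85 − 80.96348)²/80.96348 = 0.2012
  (41 − 55.23929)²/55.23929 = 3.6705
  (83 − 70.73426)²/70.73426 = 2.1270
  (69 − 72.67884)²/72.67884 = 0.1862
  (41 − 49.58690)²/49.58690 = 1.4870
  (24 − 69.63476)²/69.63476 = 29.9065
  (86 − 71.54912)²/71.54912 = 2.9187
  (80 − 48.81612)²/48.81612 = 19.9204
χ² = 7.4711 + 2.9711 + 1.3871 + 1.3211 + 0.2012 + 3.6705 + 2.1270 + 0.1862 + 1.4870 + 29.9065 + 2.9187 + 19.9204 = 73.568

73.568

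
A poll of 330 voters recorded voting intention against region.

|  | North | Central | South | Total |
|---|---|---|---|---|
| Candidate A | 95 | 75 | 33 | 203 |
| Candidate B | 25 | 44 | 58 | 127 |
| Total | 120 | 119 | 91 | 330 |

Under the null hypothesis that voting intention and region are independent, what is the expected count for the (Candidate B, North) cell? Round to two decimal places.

Row total (Candidate B) = 127; column total (North) = 120; grand total N = 330.
Expected count = (row total × column total) / N = 127 × 120 / 330 = 46.18.

46.18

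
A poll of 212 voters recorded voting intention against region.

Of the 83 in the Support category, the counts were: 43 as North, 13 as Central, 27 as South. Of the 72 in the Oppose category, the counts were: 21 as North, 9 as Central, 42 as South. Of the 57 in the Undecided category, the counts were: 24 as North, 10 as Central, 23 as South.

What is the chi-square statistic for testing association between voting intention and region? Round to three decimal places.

Row totals: 83, 72, 57. Column totals: 88, 32, 92. Grand total N = 212.
Expected counts (row total × column total / N):
  Support, North: 83×88/212 = 34.4528
  Support, Central: 83×32/212 = 12.5283
  Support, South: 83×92/212 = 36.0189
  Oppose, North: 72×88/212 = 29.8868
  Oppose, Central: 72×32/212 = 10.8679
  Oppose, South: 72×92/212 = 31.2453
  Undecided, North: 57×88/212 = 23.6604
  Undecided, Central: 57×32/212 = 8.6038
  Undecided, South: 57×92/212 = 24.7358
Contributions (O − E)²/E:
  (43 − 34.4528)²/34.4528 = 2.1204
  (13 − 12.5283)²/12.5283 = 0.0178
  (27 − 36.0189)²/36.0189 = 2.2583
  (21 − 29.8868)²/29.8868 = 2.6425
  (9 − 10.8679)²/10.8679 = 0.3210
  (42 − 31.2453)²/31.2453 = 3.7018
  (24 − 23.6604)²/23.6604 = 0.0049
  (10 − 8.6038)²/8.6038 = 0.2266
  (23 − 24.7358)²/24.7358 = 0.1218
χ² = 2.1204 + 0.0178 + 2.2583 + 2.6425 + 0.3210 + 3.7018 + 0.0049 + 0.2266 + 0.1218 = 11.415

11.415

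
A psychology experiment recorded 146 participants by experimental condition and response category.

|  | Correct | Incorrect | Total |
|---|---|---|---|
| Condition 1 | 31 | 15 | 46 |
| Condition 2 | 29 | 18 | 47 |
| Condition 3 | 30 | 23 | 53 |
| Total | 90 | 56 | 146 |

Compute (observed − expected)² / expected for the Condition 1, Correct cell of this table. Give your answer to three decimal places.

Row total (Condition 1) = 46; column total (Correct) = 90; N = 146.
Expected count E = 46 × 90 / 146 = 28.35616.
Contribution = (O − E)²/E = (31 − 28.35616)² / 28.35616 = 0.247.

0.247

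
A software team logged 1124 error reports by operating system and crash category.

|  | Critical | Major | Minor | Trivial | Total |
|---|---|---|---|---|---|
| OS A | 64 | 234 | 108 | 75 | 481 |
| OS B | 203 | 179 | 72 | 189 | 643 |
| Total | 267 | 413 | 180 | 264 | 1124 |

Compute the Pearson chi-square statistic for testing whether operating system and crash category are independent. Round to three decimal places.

115.158

Grand total N = 1124.
Expected counts (row total × column total / N):
  OS A, Critical: 481×267/1124 = 114.2589
  OS A, Major: 481×413/1124 = 176.7375
  OS A, Minor: 481×180/1124 = 77.0285
  OS A, Trivial: 481×264/1124 = 112.9751
  OS B, Critical: 643×267/1124 = 152.7411
  OS B, Major: 643×413/1124 = 236.2625
  OS B, Minor: 643×180/1124 = 102.9715
  OS B, Trivial: 643×264/1124 = 151.0249
Contributions (O − E)²/E:
  (64 − 114.2589)²/114.2589 = 22.1073
  (234 − 176.7375)²/176.7375 = 18.5529
  (108 − 77.0285)²/77.0285 = 12.4530
  (75 − 112.9751)²/112.9751 = 12.7648
  (203 − 152.7411)²/152.7411 = 16.5375
  (179 − 236.2625)²/236.2625 = 13.8786
  (72 − 102.9715)²/102.9715 = 9.3155
  (189 − 151.0249)²/151.0249 = 9.5488
χ² = 22.1073 + 18.5529 + 12.4530 + 12.7648 + 16.5375 + 13.8786 + 9.3155 + 9.5488 = 115.158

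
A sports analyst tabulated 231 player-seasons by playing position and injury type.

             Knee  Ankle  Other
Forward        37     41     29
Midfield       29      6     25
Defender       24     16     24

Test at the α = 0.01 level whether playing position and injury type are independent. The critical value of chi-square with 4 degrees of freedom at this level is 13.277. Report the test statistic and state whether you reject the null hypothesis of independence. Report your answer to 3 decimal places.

Row totals: 107, 60, 64. Column totals: 90, 63, 78. Grand total N = 231.
Expected counts (row total × column total / N):
  Forward, Knee: 107×90/231 = 41.6883
  Forward, Ankle: 107×63/231 = 29.1818
  Forward, Other: 107×78/231 = 36.1299
  Midfield, Knee: 60×90/231 = 23.3766
  Midfield, Ankle: 60×63/231 = 16.3636
  Midfield, Other: 60×78/231 = 20.2597
  Defender, Knee: 64×90/231 = 24.9351
  Defender, Ankle: 64×63/231 = 17.4545
  Defender, Other: 64×78/231 = 21.6104
Contributions (O − E)²/E:
  (37 − 41.6883)²/41.6883 = 0.5273
  (41 − 29.1818)²/29.1818 = 4.7862
  (29 − 36.1299)²/36.1299 = 1.4070
  (29 − 23.3766)²/23.3766 = 1.3527
  (6 − 16.3636)²/16.3636 = 6.5636
  (25 − 20.2597)²/20.2597 = 1.1091
  (24 − 24.9351)²/24.9351 = 0.0351
  (16 − 17.4545)²/17.4545 = 0.1212
  (24 − 21.6104)²/21.6104 = 0.2642
χ² = 0.5273 + 4.7862 + 1.4070 + 1.3527 + 6.5636 + 1.1091 + 0.0351 + 0.1212 + 0.2642 = 16.166
df = (3−1)(3−1) = 4. Since 16.166 > 13.277, reject the null hypothesis of independence at α = 0.01.

16.166; reject H₀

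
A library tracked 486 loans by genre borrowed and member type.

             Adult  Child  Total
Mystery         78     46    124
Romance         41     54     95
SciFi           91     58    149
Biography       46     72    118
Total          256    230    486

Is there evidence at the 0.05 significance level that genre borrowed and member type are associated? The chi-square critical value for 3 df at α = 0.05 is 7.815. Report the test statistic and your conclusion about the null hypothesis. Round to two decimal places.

21.75; reject H₀

Grand total N = 486.
Expected counts (row total × column total / N):
  Mystery, Adult: 124×256/486 = 65.3169
  Mystery, Child: 124×230/486 = 58.6831
  Romance, Adult: 95×256/486 = 50.0412
  Romance, Child: 95×230/486 = 44.9588
  SciFi, Adult: 149×256/486 = 78.4856
  SciFi, Child: 149×230/486 = 70.5144
  Biography, Adult: 118×256/486 = 62.1564
  Biography, Child: 118×230/486 = 55.8436
Contributions (O − E)²/E:
  (78 − 65.3169)²/65.3169 = 2.4628
  (46 − 58.6831)²/58.6831 = 2.7412
  (41 − 50.0412)²/50.0412 = 1.6335
  (54 − 44.9588)²/44.9588 = 1.8182
  (91 − 78.4856)²/78.4856 = 1.9954
  (58 − 70.5144)²/70.5144 = 2.2210
  (46 − 62.1564)²/62.1564 = 4.1996
  (72 − 55.8436)²/55.8436 = 4.6743
χ² = 2.4628 + 2.7412 + 1.6335 + 1.8182 + 1.9954 + 2.2210 + 4.1996 + 4.6743 = 21.75
df = (4−1)(2−1) = 3. Since 21.75 > 7.815, reject the null hypothesis of independence at α = 0.05.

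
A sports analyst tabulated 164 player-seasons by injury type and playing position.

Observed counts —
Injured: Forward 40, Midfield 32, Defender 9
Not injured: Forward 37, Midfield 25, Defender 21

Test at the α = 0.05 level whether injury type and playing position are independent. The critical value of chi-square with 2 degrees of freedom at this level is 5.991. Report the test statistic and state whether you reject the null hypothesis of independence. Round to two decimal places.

Row totals: 81, 83. Column totals: 77, 57, 30. Grand total N = 164.
Expected counts (row total × column total / N):
  Injured, Forward: 81×77/164 = 38.030
  Injured, Midfield: 81×57/164 = 28.152
  Injured, Defender: 81×30/164 = 14.817
  Not injured, Forward: 83×77/164 = 38.970
  Not injured, Midfield: 83×57/164 = 28.848
  Not injured, Defender: 83×30/164 = 15.183
Contributions (O − E)²/E:
  (40 − 38.030)²/38.030 = 0.1020
  (32 − 28.152)²/28.152 = 0.5260
  (9 − 14.817)²/14.817 = 2.2837
  (37 − 38.970)²/38.970 = 0.0996
  (25 − 28.848)²/28.848 = 0.5133
  (21 − 15.183)²/15.183 = 2.2286
χ² = 0.1020 + 0.5260 + 2.2837 + 0.0996 + 0.5133 + 2.2286 = 5.75
df = (2−1)(3−1) = 2. Since 5.75 < 5.991, fail to reject the null hypothesis of independence at α = 0.05.

5.75; fail to reject H₀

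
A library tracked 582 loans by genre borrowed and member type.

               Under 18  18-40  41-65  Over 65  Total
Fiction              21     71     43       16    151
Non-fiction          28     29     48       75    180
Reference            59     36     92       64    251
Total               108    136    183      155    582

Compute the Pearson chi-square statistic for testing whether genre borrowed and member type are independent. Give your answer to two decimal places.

88.78

Grand total N = 582.
Expected counts (row total × column total / N):
  Fiction, Under 18: 151×108/582 = 28.021
  Fiction, 18-40: 151×136/582 = 35.285
  Fiction, 41-65: 151×183/582 = 47.479
  Fiction, Over 65: 151×155/582 = 40.215
  Non-fiction, Under 18: 180×108/582 = 33.402
  Non-fiction, 18-40: 180×136/582 = 42.062
  Non-fiction, 41-65: 180×183/582 = 56.598
  Non-fiction, Over 65: 180×155/582 = 47.938
  Reference, Under 18: 251×108/582 = 46.577
  Reference, 18-40: 251×136/582 = 58.653
  Reference, 41-65: 251×183/582 = 78.923
  Reference, Over 65: 251×155/582 = 66.847
Contributions (O − E)²/E:
  (21 − 28.021)²/28.021 = 1.7592
  (71 − 35.285)²/35.285 = 36.1502
  (43 − 47.479)²/47.479 = 0.4225
  (16 − 40.215)²/40.215 = 14.5808
  (28 − 33.402)²/33.402 = 0.8736
  (29 − 42.062)²/42.062 = 4.0563
  (48 − 56.598)²/56.598 = 1.3062
  (75 − 47.938)²/47.938 = 15.2771
  (59 − 46.577)²/46.577 = 3.3135
  (36 − 58.653)²/58.653 = 8.7491
  (92 − 78.923)²/78.923 = 2.1668
  (64 − 66.847)²/66.847 = 0.1213
χ² = 1.7592 + 36.1502 + 0.4225 + 14.5808 + 0.8736 + 4.0563 + 1.3062 + 15.2771 + 3.3135 + 8.7491 + 2.1668 + 0.1213 = 88.78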